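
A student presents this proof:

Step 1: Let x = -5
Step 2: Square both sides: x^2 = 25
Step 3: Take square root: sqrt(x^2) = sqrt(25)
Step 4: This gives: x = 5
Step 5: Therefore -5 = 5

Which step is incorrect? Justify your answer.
Step 4: This gives: x = 5

Step 4 incorrectly states that sqrt(x^2) = x. The correct identity is sqrt(x^2) = |x|. Since x = -5 < 0, we have sqrt(x^2) = |-5| = 5, not x = -5.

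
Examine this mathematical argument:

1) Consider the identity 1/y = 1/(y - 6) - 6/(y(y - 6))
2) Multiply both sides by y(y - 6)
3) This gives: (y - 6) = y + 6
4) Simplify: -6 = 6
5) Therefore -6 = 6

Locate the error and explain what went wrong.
Step 3: This gives: (y - 6) = y + 6

Step 3 makes a sign error when clearing denominators. Multiplying -6/(y(y - 6)) by y(y - 6) gives -6, not +6. The correct result is (y - 6) = y - 6, which is trivially true, not (y - 6) = y + 6. (Step 1 is a valid identity: 1/(y - 6) - 6/(y(y - 6)) = (y - 6)/(y(y - 6)) = 1/y.)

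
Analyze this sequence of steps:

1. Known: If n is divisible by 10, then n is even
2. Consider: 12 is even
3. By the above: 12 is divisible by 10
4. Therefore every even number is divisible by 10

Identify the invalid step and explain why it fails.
Step 3: By the above: 12 is divisible by 10

Step 3 commits the fallacy of affirming the consequent. The known fact 'divisible by 10 → even' does NOT imply 'even → divisible by 10'. That would be the converse, which is false. For example, 12 is even but 12 ÷ 10 = 1.20, which is not an integer.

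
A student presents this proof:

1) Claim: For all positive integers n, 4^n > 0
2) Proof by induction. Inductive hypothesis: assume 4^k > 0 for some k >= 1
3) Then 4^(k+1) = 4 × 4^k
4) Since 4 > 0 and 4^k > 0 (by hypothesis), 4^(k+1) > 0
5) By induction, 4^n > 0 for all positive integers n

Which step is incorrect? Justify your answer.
Step 5: By induction, 4^n > 0 for all positive integers n

Step 5 concludes the proof by induction, but no base case was ever established. A valid induction proof requires: (1) a base case proving 4^1 > 0, and (2) an inductive step showing IF 4^k > 0 THEN 4^(k+1) > 0. Steps 2-4 correctly establish the inductive step, but without the base case the conclusion in step 5 does not follow.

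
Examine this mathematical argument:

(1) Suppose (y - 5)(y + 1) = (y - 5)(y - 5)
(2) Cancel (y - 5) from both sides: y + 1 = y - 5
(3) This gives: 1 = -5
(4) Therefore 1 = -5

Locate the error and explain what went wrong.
Step 2: Cancel (y - 5) from both sides: y + 1 = y - 5

Step 2 cancels (y - 5) from both sides. This is only valid if (y - 5) ≠ 0, i.e., y ≠ 5. When y = 5, both sides equal zero regardless of the other factors. The correct approach requires considering y = 5 as a separate case.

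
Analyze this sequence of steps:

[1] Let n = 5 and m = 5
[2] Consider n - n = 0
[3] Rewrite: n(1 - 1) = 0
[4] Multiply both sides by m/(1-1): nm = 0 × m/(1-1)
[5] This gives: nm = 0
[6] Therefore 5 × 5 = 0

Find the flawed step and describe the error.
Step 4: Multiply both sides by m/(1-1): nm = 0 × m/(1-1)

Step 4 multiplies both sides by m/(1-1). However, 1-1 = 0, so this is multiplication by m/0, which is undefined. We cannot multiply by an undefined expression.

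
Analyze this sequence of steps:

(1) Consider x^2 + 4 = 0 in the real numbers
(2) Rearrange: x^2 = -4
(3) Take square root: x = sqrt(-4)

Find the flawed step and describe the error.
Step 3: Take square root: x = sqrt(-4)

Step 3 takes the square root of -4, which is negative. In the real number system, the square root of a negative number is undefined. The equation x^2 + 4 = 0 has no real solutions. Square roots of negative numbers only exist in the complex numbers.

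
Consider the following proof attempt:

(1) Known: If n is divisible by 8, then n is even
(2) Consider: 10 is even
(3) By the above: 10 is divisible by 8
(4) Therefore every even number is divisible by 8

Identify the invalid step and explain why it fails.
Step 3: By the above: 10 is divisible by 8

Step 3 commits the fallacy of affirming the consequent. The known fact 'divisible by 8 → even' does NOT imply 'even → divisible by 8'. That would be the converse, which is false. For example, 10 is even but 10 ÷ 8 = 1.25, which is not an integer.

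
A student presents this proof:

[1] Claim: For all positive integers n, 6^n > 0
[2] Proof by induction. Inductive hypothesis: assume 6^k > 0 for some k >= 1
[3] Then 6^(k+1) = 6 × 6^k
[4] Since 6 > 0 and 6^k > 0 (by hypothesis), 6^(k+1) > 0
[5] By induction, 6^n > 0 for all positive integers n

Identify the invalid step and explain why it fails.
Step 5: By induction, 6^n > 0 for all positive integers n

Step 5 concludes the proof by induction, but no base case was ever established. A valid induction proof requires: (1) a base case proving 6^1 > 0, and (2) an inductive step showing IF 6^k > 0 THEN 6^(k+1) > 0. Steps 2-4 correctly establish the inductive step, but without the base case the conclusion in step 5 does not follow.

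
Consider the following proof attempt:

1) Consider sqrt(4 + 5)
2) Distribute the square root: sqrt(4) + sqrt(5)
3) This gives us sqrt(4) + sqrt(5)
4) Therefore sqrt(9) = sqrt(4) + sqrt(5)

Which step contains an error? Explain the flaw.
Step 2: Distribute the square root: sqrt(4) + sqrt(5)

Step 2 incorrectly 'distributes' the square root over addition. The square root function does not distribute: sqrt(a + b) ≠ sqrt(a) + sqrt(b). In fact, sqrt(4 + 5) = sqrt(9) ≈ 3.0000, while sqrt(4) + sqrt(5) ≈ 4.2361.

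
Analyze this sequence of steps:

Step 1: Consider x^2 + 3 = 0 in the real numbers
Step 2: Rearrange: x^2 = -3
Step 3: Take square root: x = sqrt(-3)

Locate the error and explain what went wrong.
Step 3: Take square root: x = sqrt(-3)

Step 3 takes the square root of -3, which is negative. In the real number system, the square root of a negative number is undefined. The equation x^2 + 3 = 0 has no real solutions. Square roots of negative numbers only exist in the complex numbers.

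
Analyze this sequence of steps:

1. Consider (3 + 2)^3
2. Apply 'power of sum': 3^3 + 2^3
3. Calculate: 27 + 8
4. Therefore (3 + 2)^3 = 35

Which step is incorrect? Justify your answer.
Step 2: Apply 'power of sum': 3^3 + 2^3

Step 2 incorrectly applies a non-existent rule '(a+b)^n = a^n + b^n'. This is false in general. The correct expansion uses the binomial theorem. The actual value is (3 + 2)^3 = 5^3 = 125, not 35.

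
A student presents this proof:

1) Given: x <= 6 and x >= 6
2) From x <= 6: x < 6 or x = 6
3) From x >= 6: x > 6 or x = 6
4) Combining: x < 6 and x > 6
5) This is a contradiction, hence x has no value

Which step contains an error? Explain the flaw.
Step 4: Combining: x < 6 and x > 6

Step 4 incorrectly combines the conditions. From x <= 6 and x >= 6, the intersection is x = 6. The error treats the 'or' cases as 'and' requirements. The correct conclusion is that x = 6 is the unique solution, not that no solution exists.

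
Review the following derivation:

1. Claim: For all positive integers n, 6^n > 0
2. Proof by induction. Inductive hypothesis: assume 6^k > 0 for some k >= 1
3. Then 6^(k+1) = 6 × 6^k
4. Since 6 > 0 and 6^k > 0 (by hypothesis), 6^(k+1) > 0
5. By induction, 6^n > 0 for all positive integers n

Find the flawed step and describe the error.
Step 5: By induction, 6^n > 0 for all positive integers n

Step 5 concludes the proof by induction, but no base case was ever established. A valid induction proof requires: (1) a base case proving 6^1 > 0, and (2) an inductive step showing IF 6^k > 0 THEN 6^(k+1) > 0. Steps 2-4 correctly establish the inductive step, but without the base case the conclusion in step 5 does not follow.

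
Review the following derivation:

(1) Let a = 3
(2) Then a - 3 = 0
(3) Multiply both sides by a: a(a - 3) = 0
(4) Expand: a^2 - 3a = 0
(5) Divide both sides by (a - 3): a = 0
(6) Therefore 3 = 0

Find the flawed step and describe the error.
Step 5: Divide both sides by (a - 3): a = 0

Step 5 divides both sides by (a - 3). However, since a = 3, we have (a - 3) = 0. Division by zero is undefined, making this step invalid.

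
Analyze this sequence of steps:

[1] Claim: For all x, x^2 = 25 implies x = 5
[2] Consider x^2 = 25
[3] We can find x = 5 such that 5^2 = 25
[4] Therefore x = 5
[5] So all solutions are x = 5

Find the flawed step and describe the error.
Step 4: Therefore x = 5

Step 4 incorrectly concludes that x = 5 is the only solution. The proof shows that x = 5 is A solution (existence), but does not show it is the ONLY solution (uniqueness). In fact, x = -5 is also a solution since (-5)^2 = 25. Finding one solution doesn't prove there are no others.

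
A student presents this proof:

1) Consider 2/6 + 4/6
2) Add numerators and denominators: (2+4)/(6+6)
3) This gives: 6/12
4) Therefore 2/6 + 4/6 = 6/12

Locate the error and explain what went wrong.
Step 2: Add numerators and denominators: (2+4)/(6+6)

Step 2 incorrectly adds fractions by separately adding numerators and denominators. This is wrong. The correct method requires a common denominator: 2/6 + 4/6 = (2×6 + 4×6)/(6×6) = 36/36 = 1. The method used gives 6/12, which is different.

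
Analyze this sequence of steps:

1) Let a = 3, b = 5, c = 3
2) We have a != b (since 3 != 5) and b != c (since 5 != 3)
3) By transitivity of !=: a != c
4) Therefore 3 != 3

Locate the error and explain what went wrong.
Step 3: By transitivity of !=: a != c

Step 3 incorrectly applies transitivity to the '!=' relation. Transitivity states: if a R b and b R c, then a R c. However, '!=' is not transitive. Counterexample: 3 != 5 and 5 != 3, but 3 = 3 (both equal 3). Transitivity holds for relations like <, <=, =, but not for !=.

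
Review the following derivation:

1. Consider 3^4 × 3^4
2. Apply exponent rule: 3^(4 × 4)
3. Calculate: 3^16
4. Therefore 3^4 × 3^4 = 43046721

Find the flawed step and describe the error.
Step 2: Apply exponent rule: 3^(4 × 4)

Step 2 incorrectly states that a^b × a^c = a^(b×c). The correct rule is a^b × a^c = a^(b+c). The actual value is 3^4 × 3^4 = 3^8 = 6561, not 3^16 = 43046721.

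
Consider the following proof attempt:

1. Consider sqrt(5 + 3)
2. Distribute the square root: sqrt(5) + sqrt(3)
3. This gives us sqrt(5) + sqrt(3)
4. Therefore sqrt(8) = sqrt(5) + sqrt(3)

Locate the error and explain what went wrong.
Step 2: Distribute the square root: sqrt(5) + sqrt(3)

Step 2 incorrectly 'distributes' the square root over addition. The square root function does not distribute: sqrt(a + b) ≠ sqrt(a) + sqrt(b). In fact, sqrt(5 + 3) = sqrt(8) ≈ 2.8284, while sqrt(5) + sqrt(3) ≈ 3.9681.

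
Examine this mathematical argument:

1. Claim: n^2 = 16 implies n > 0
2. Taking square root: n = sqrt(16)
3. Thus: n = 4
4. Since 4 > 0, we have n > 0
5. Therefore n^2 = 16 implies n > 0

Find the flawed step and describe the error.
Step 2: Taking square root: n = sqrt(16)

Step 2 takes the square root and assumes the positive root only. The equation n^2 = 16 actually has two solutions: n = 4 and n = -4. The proof silently assumes n > 0 without justification, then uses this assumption to conclude n > 0, which is circular. The counterexample n = -4 shows the claim is false.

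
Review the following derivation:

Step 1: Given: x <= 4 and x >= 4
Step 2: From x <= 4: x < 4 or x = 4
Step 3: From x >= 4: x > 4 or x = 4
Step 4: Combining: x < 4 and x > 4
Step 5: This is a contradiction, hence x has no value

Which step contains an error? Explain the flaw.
Step 4: Combining: x < 4 and x > 4

Step 4 incorrectly combines the conditions. From x <= 4 and x >= 4, the intersection is x = 4. The error treats the 'or' cases as 'and' requirements. The correct conclusion is that x = 4 is the unique solution, not that no solution exists.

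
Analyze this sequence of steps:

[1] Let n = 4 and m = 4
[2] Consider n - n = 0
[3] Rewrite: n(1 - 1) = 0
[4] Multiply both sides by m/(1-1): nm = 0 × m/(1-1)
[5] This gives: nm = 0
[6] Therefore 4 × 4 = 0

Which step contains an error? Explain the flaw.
Step 4: Multiply both sides by m/(1-1): nm = 0 × m/(1-1)

Step 4 multiplies both sides by m/(1-1). However, 1-1 = 0, so this is multiplication by m/0, which is undefined. We cannot multiply by an undefined expression.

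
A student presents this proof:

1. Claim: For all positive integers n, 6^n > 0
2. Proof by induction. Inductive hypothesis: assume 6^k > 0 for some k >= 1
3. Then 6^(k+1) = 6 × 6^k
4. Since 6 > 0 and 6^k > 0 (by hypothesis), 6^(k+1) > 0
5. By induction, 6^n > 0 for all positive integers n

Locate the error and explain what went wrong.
Step 5: By induction, 6^n > 0 for all positive integers n

Step 5 concludes the proof by induction, but no base case was ever established. A valid induction proof requires: (1) a base case proving 6^1 > 0, and (2) an inductive step showing IF 6^k > 0 THEN 6^(k+1) > 0. Steps 2-4 correctly establish the inductive step, but without the base case the conclusion in step 5 does not follow.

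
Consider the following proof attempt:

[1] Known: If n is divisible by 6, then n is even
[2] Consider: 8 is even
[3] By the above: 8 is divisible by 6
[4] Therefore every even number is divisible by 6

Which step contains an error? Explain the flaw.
Step 3: By the above: 8 is divisible by 6

Step 3 commits the fallacy of affirming the consequent. The known fact 'divisible by 6 → even' does NOT imply 'even → divisible by 6'. That would be the converse, which is false. For example, 8 is even but 8 ÷ 6 = 1.33, which is not an integer.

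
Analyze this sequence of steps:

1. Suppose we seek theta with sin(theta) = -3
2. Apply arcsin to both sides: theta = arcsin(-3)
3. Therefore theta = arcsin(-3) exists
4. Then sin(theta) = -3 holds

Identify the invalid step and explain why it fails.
Step 2: Apply arcsin to both sides: theta = arcsin(-3)

Step 2 applies arcsin to -3. However, arcsin(x) is only defined for x in [-1, 1] because sin(theta) can only produce values in that range. Since |-3| > 1, arcsin(-3) is undefined. There is no angle whose sine equals -3.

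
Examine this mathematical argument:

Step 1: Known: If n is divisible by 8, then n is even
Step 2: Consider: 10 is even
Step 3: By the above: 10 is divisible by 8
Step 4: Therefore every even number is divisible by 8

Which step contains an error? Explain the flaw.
Step 3: By the above: 10 is divisible by 8

Step 3 commits the fallacy of affirming the consequent. The known fact 'divisible by 8 → even' does NOT imply 'even → divisible by 8'. That would be the converse, which is false. For example, 10 is even but 10 ÷ 8 = 1.25, which is not an integer.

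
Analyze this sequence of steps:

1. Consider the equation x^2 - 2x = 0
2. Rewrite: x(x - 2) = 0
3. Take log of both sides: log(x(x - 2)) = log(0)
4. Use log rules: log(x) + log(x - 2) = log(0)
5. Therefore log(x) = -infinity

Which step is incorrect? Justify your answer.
Step 3: Take log of both sides: log(x(x - 2)) = log(0)

Step 3 takes the logarithm of both sides, resulting in log(0) on the right side. The logarithm is only defined for positive numbers; log(0) is undefined (approaches negative infinity). This operation is invalid.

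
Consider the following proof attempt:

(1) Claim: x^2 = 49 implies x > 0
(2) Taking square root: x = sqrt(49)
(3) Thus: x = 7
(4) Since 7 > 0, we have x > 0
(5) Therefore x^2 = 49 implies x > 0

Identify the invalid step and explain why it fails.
Step 2: Taking square root: x = sqrt(49)

Step 2 takes the square root and assumes the positive root only. The equation x^2 = 49 actually has two solutions: x = 7 and x = -7. The proof silently assumes x > 0 without justification, then uses this assumption to conclude x > 0, which is circular. The counterexample x = -7 shows the claim is false.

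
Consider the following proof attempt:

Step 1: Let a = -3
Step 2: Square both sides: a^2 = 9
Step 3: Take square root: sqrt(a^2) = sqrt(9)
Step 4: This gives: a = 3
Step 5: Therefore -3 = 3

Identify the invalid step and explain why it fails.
Step 4: This gives: a = 3

Step 4 incorrectly states that sqrt(a^2) = a. The correct identity is sqrt(a^2) = |a|. Since a = -3 < 0, we have sqrt(a^2) = |-3| = 3, not a = -3.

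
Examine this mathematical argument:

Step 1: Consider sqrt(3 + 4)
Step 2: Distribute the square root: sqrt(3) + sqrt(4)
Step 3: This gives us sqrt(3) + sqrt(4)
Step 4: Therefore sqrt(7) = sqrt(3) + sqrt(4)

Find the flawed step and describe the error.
Step 2: Distribute the square root: sqrt(3) + sqrt(4)

Step 2 incorrectly 'distributes' the square root over addition. The square root function does not distribute: sqrt(a + b) ≠ sqrt(a) + sqrt(b). In fact, sqrt(3 + 4) = sqrt(7) ≈ 2.6458, while sqrt(3) + sqrt(4) ≈ 3.7321.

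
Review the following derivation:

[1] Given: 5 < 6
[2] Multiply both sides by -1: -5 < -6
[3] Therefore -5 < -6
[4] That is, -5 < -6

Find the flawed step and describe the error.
Step 2: Multiply both sides by -1: -5 < -6

Step 2 multiplies both sides by -1 but fails to reverse the inequality sign. When multiplying (or dividing) an inequality by a negative number, the direction must be reversed. Since 5 < 6, we should get -5 > -6, i.e., -5 > -6.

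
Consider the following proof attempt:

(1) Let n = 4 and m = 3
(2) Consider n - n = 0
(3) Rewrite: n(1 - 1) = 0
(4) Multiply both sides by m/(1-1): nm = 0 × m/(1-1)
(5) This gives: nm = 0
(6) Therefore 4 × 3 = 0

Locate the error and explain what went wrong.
Step 4: Multiply both sides by m/(1-1): nm = 0 × m/(1-1)

Step 4 multiplies both sides by m/(1-1). However, 1-1 = 0, so this is multiplication by m/0, which is undefined. We cannot multiply by an undefined expression.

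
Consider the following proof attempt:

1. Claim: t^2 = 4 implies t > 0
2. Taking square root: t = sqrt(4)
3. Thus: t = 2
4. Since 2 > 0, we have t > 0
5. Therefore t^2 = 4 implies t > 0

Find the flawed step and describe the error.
Step 2: Taking square root: t = sqrt(4)

Step 2 takes the square root and assumes the positive root only. The equation t^2 = 4 actually has two solutions: t = 2 and t = -2. The proof silently assumes t > 0 without justification, then uses this assumption to conclude t > 0, which is circular. The counterexample t = -2 shows the claim is false.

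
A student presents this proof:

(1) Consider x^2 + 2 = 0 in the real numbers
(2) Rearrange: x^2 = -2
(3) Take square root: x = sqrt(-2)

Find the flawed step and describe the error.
Step 3: Take square root: x = sqrt(-2)

Step 3 takes the square root of -2, which is negative. In the real number system, the square root of a negative number is undefined. The equation x^2 + 2 = 0 has no real solutions. Square roots of negative numbers only exist in the complex numbers.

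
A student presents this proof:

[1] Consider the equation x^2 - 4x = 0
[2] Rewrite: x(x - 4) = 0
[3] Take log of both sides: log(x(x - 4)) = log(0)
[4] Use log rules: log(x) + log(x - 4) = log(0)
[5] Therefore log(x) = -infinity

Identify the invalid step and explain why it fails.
Step 3: Take log of both sides: log(x(x - 4)) = log(0)

Step 3 takes the logarithm of both sides, resulting in log(0) on the right side. The logarithm is only defined for positive numbers; log(0) is undefined (approaches negative infinity). This operation is invalid.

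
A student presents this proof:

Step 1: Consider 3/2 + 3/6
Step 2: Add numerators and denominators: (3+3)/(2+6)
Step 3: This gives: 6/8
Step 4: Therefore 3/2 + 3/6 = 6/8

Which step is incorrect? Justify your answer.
Step 2: Add numerators and denominators: (3+3)/(2+6)

Step 2 incorrectly adds fractions by separately adding numerators and denominators. This is wrong. The correct method requires a common denominator: 3/2 + 3/6 = (3×6 + 3×2)/(2×6) = 24/12 = 2. The method used gives 6/8, which is different.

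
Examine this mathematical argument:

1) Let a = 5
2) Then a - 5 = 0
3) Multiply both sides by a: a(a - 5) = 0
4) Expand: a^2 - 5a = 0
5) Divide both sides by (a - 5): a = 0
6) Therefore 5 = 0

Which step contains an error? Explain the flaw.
Step 5: Divide both sides by (a - 5): a = 0

Step 5 divides both sides by (a - 5). However, since a = 5, we have (a - 5) = 0. Division by zero is undefined, making this step invalid.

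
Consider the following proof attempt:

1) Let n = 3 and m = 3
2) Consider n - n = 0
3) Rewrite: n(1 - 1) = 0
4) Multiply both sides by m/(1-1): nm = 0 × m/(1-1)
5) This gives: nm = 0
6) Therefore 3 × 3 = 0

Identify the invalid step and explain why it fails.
Step 4: Multiply both sides by m/(1-1): nm = 0 × m/(1-1)

Step 4 multiplies both sides by m/(1-1). However, 1-1 = 0, so this is multiplication by m/0, which is undefined. We cannot multiply by an undefined expression.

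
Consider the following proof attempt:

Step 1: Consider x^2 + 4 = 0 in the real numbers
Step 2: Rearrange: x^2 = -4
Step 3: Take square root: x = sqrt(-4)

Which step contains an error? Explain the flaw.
Step 3: Take square root: x = sqrt(-4)

Step 3 takes the square root of -4, which is negative. In the real number system, the square root of a negative number is undefined. The equation x^2 + 4 = 0 has no real solutions. Square roots of negative numbers only exist in the complex numbers.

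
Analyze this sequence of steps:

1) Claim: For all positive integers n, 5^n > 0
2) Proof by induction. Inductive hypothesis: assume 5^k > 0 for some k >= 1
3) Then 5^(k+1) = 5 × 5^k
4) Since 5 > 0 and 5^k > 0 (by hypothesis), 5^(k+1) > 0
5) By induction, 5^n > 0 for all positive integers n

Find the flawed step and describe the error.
Step 5: By induction, 5^n > 0 for all positive integers n

Step 5 concludes the proof by induction, but no base case was ever established. A valid induction proof requires: (1) a base case proving 5^1 > 0, and (2) an inductive step showing IF 5^k > 0 THEN 5^(k+1) > 0. Steps 2-4 correctly establish the inductive step, but without the base case the conclusion in step 5 does not follow.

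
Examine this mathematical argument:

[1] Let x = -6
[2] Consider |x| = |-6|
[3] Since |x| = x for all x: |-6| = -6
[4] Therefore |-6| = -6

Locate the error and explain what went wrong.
Step 3: Since |x| = x for all x: |-6| = -6

Step 3 incorrectly states that |x| = x for all x. The correct definition is |x| = x when x >= 0, and |x| = -x when x < 0. Since -6 < 0, we have |-6| = -(-6) = 6, not -6.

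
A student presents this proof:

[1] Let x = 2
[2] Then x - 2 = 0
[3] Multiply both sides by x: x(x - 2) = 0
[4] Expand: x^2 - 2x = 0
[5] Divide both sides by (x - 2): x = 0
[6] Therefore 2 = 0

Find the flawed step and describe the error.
Step 5: Divide both sides by (x - 2): x = 0

Step 5 divides both sides by (x - 2). However, since x = 2, we have (x - 2) = 0. Division by zero is undefined, making this step invalid.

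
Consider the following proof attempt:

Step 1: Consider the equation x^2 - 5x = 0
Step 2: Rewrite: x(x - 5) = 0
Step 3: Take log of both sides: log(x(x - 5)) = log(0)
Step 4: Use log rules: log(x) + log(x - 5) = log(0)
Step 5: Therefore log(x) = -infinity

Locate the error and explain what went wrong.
Step 3: Take log of both sides: log(x(x - 5)) = log(0)

Step 3 takes the logarithm of both sides, resulting in log(0) on the right side. The logarithm is only defined for positive numbers; log(0) is undefined (approaches negative infinity). This operation is invalid.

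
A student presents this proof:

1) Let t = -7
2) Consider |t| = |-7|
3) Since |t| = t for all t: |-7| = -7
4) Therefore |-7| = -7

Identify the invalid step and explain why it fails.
Step 3: Since |t| = t for all t: |-7| = -7

Step 3 incorrectly states that |t| = t for all t. The correct definition is |t| = t when t >= 0, and |t| = -t when t < 0. Since -7 < 0, we have |-7| = -(-7) = 7, not -7.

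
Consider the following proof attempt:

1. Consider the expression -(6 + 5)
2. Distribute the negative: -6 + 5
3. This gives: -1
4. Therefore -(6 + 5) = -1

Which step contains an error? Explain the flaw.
Step 2: Distribute the negative: -6 + 5

Step 2 incorrectly distributes the negative sign. The correct distribution is -(6 + 5) = -6 - 5 = -11. The negative must be applied to both terms, not just the first. The error treats -(6 + 5) as -6 + 5, which equals -1 instead of -11.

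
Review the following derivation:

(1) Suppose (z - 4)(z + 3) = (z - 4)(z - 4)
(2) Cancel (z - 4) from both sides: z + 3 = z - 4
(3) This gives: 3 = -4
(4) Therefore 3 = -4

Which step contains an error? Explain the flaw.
Step 2: Cancel (z - 4) from both sides: z + 3 = z - 4

Step 2 cancels (z - 4) from both sides. This is only valid if (z - 4) ≠ 0, i.e., z ≠ 4. When z = 4, both sides equal zero regardless of the other factors. The correct approach requires considering z = 4 as a separate case.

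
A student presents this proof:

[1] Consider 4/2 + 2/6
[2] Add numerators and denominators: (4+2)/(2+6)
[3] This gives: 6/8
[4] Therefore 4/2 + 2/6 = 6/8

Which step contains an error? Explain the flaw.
Step 2: Add numerators and denominators: (4+2)/(2+6)

Step 2 incorrectly adds fractions by separately adding numerators and denominators. This is wrong. The correct method requires a common denominator: 4/2 + 2/6 = (4×6 + 2×2)/(2×6) = 28/12 = 7/3. The method used gives 6/8, which is different.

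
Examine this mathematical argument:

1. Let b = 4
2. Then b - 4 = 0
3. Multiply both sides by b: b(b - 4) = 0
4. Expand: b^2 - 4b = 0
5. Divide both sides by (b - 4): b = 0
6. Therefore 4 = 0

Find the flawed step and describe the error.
Step 5: Divide both sides by (b - 4): b = 0

Step 5 divides both sides by (b - 4). However, since b = 4, we have (b - 4) = 0. Division by zero is undefined, making this step invalid.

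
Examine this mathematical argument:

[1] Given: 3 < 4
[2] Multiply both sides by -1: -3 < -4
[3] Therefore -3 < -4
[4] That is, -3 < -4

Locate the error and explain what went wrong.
Step 2: Multiply both sides by -1: -3 < -4

Step 2 multiplies both sides by -1 but fails to reverse the inequality sign. When multiplying (or dividing) an inequality by a negative number, the direction must be reversed. Since 3 < 4, we should get -3 > -4, i.e., -3 > -4.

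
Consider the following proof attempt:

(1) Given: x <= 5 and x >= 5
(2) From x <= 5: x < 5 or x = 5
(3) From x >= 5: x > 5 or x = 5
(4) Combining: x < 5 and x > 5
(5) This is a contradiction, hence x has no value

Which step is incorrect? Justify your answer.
Step 4: Combining: x < 5 and x > 5

Step 4 incorrectly combines the conditions. From x <= 5 and x >= 5, the intersection is x = 5. The error treats the 'or' cases as 'and' requirements. The correct conclusion is that x = 5 is the unique solution, not that no solution exists.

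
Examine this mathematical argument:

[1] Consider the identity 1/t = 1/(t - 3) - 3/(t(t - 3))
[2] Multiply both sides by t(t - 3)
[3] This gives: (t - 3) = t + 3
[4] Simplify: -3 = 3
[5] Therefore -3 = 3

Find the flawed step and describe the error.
Step 3: This gives: (t - 3) = t + 3

Step 3 makes a sign error when clearing denominators. Multiplying -3/(t(t - 3)) by t(t - 3) gives -3, not +3. The correct result is (t - 3) = t - 3, which is trivially true, not (t - 3) = t + 3. (Step 1 is a valid identity: 1/(t - 3) - 3/(t(t - 3)) = (t - 3)/(t(t - 3)) = 1/t.)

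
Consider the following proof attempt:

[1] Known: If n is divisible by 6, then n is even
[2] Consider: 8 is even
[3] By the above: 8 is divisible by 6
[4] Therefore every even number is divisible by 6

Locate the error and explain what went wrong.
Step 3: By the above: 8 is divisible by 6

Step 3 commits the fallacy of affirming the consequent. The known fact 'divisible by 6 → even' does NOT imply 'even → divisible by 6'. That would be the converse, which is false. For example, 8 is even but 8 ÷ 6 = 1.33, which is not an integer.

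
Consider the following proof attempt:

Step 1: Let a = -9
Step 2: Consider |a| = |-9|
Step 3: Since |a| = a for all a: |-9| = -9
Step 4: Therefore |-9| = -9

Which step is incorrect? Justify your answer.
Step 3: Since |a| = a for all a: |-9| = -9

Step 3 incorrectly states that |a| = a for all a. The correct definition is |a| = a when a >= 0, and |a| = -a when a < 0. Since -9 < 0, we have |-9| = -(-9) = 9, not -9.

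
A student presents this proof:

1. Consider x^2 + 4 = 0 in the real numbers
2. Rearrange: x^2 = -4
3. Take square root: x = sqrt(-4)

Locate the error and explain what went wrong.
Step 3: Take square root: x = sqrt(-4)

Step 3 takes the square root of -4, which is negative. In the real number system, the square root of a negative number is undefined. The equation x^2 + 4 = 0 has no real solutions. Square roots of negative numbers only exist in the complex numbers.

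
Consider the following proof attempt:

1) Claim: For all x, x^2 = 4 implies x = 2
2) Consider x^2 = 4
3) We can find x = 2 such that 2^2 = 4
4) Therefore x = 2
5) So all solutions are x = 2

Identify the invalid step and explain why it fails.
Step 4: Therefore x = 2

Step 4 incorrectly concludes that x = 2 is the only solution. The proof shows that x = 2 is A solution (existence), but does not show it is the ONLY solution (uniqueness). In fact, x = -2 is also a solution since (-2)^2 = 4. Finding one solution doesn't prove there are no others.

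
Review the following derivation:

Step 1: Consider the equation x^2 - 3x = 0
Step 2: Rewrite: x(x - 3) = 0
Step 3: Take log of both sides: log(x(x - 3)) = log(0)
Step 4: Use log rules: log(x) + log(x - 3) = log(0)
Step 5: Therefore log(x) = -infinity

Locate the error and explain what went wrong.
Step 3: Take log of both sides: log(x(x - 3)) = log(0)

Step 3 takes the logarithm of both sides, resulting in log(0) on the right side. The logarithm is only defined for positive numbers; log(0) is undefined (approaches negative infinity). This operation is invalid.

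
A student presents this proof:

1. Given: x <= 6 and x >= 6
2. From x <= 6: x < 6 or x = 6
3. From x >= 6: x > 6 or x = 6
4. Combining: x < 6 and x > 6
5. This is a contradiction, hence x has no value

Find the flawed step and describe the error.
Step 4: Combining: x < 6 and x > 6

Step 4 incorrectly combines the conditions. From x <= 6 and x >= 6, the intersection is x = 6. The error treats the 'or' cases as 'and' requirements. The correct conclusion is that x = 6 is the unique solution, not that no solution exists.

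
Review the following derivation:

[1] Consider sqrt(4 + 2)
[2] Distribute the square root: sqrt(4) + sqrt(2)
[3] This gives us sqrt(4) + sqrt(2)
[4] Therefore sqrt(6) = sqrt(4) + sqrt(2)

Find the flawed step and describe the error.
Step 2: Distribute the square root: sqrt(4) + sqrt(2)

Step 2 incorrectly 'distributes' the square root over addition. The square root function does not distribute: sqrt(a + b) ≠ sqrt(a) + sqrt(b). In fact, sqrt(4 + 2) = sqrt(6) ≈ 2.4495, while sqrt(4) + sqrt(2) ≈ 3.4142.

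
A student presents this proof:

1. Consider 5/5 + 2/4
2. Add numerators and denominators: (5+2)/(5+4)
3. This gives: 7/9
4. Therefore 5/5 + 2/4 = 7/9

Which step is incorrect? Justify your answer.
Step 2: Add numerators and denominators: (5+2)/(5+4)

Step 2 incorrectly adds fractions by separately adding numerators and denominators. This is wrong. The correct method requires a common denominator: 5/5 + 2/4 = (5×4 + 2×5)/(5×4) = 30/20 = 3/2. The method used gives 7/9, which is different.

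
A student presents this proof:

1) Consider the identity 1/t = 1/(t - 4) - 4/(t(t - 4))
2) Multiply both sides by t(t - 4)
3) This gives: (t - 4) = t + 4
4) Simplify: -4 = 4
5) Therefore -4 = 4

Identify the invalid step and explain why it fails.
Step 3: This gives: (t - 4) = t + 4

Step 3 makes a sign error when clearing denominators. Multiplying -4/(t(t - 4)) by t(t - 4) gives -4, not +4. The correct result is (t - 4) = t - 4, which is trivially true, not (t - 4) = t + 4. (Step 1 is a valid identity: 1/(t - 4) - 4/(t(t - 4)) = (t - 4)/(t(t - 4)) = 1/t.)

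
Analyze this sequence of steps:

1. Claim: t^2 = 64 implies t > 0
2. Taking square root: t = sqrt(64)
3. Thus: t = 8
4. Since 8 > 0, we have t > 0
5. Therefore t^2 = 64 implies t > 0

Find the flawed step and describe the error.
Step 2: Taking square root: t = sqrt(64)

Step 2 takes the square root and assumes the positive root only. The equation t^2 = 64 actually has two solutions: t = 8 and t = -8. The proof silently assumes t > 0 without justification, then uses this assumption to conclude t > 0, which is circular. The counterexample t = -8 shows the claim is false.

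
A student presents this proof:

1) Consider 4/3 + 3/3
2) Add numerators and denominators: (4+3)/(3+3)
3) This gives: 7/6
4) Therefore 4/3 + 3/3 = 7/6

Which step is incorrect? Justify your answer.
Step 2: Add numerators and denominators: (4+3)/(3+3)

Step 2 incorrectly adds fractions by separately adding numerators and denominators. This is wrong. The correct method requires a common denominator: 4/3 + 3/3 = (4×3 + 3×3)/(3×3) = 21/9 = 7/3. The method used gives 7/6, which is different.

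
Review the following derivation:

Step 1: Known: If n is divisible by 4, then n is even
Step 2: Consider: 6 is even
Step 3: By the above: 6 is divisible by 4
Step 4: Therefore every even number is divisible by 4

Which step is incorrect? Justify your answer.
Step 3: By the above: 6 is divisible by 4

Step 3 commits the fallacy of affirming the consequent. The known fact 'divisible by 4 → even' does NOT imply 'even → divisible by 4'. That would be the converse, which is false. For example, 6 is even but 6 ÷ 4 = 1.50, which is not an integer.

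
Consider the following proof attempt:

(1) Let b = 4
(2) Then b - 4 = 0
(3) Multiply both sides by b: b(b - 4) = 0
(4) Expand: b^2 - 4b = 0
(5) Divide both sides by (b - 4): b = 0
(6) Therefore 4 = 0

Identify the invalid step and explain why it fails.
Step 5: Divide both sides by (b - 4): b = 0

Step 5 divides both sides by (b - 4). However, since b = 4, we have (b - 4) = 0. Division by zero is undefined, making this step invalid.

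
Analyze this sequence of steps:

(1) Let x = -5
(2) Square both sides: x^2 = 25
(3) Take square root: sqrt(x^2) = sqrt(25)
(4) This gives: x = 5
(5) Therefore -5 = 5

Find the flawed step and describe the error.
Step 4: This gives: x = 5

Step 4 incorrectly states that sqrt(x^2) = x. The correct identity is sqrt(x^2) = |x|. Since x = -5 < 0, we have sqrt(x^2) = |-5| = 5, not x = -5.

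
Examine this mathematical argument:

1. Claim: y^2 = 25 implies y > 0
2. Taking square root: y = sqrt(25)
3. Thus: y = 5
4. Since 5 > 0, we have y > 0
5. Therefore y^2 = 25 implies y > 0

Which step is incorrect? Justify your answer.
Step 2: Taking square root: y = sqrt(25)

Step 2 takes the square root and assumes the positive root only. The equation y^2 = 25 actually has two solutions: y = 5 and y = -5. The proof silently assumes y > 0 without justification, then uses this assumption to conclude y > 0, which is circular. The counterexample y = -5 shows the claim is false.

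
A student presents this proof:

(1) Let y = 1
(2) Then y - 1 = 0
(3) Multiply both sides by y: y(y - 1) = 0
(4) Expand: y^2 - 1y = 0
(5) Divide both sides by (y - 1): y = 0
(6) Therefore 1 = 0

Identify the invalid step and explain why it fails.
Step 5: Divide both sides by (y - 1): y = 0

Step 5 divides both sides by (y - 1). However, since y = 1, we have (y - 1) = 0. Division by zero is undefined, making this step invalid.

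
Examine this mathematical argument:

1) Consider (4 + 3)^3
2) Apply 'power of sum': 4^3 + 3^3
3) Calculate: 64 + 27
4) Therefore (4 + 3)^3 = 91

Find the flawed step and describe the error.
Step 2: Apply 'power of sum': 4^3 + 3^3

Step 2 incorrectly applies a non-existent rule '(a+b)^n = a^n + b^n'. This is false in general. The correct expansion uses the binomial theorem. The actual value is (4 + 3)^3 = 7^3 = 343, not 91.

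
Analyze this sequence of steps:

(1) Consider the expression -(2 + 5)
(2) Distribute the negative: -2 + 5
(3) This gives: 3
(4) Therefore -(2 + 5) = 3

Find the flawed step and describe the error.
Step 2: Distribute the negative: -2 + 5

Step 2 incorrectly distributes the negative sign. The correct distribution is -(2 + 5) = -2 - 5 = -7. The negative must be applied to both terms, not just the first. The error treats -(2 + 5) as -2 + 5, which equals 3 instead of -7.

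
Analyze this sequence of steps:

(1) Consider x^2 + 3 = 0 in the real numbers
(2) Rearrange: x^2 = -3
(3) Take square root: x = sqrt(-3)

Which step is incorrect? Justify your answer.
Step 3: Take square root: x = sqrt(-3)

Step 3 takes the square root of -3, which is negative. In the real number system, the square root of a negative number is undefined. The equation x^2 + 3 = 0 has no real solutions. Square roots of negative numbers only exist in the complex numbers.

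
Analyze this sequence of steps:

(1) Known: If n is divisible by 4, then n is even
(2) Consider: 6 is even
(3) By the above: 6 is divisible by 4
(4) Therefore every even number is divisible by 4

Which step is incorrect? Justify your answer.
Step 3: By the above: 6 is divisible by 4

Step 3 commits the fallacy of affirming the consequent. The known fact 'divisible by 4 → even' does NOT imply 'even → divisible by 4'. That would be the converse, which is false. For example, 6 is even but 6 ÷ 4 = 1.50, which is not an integer.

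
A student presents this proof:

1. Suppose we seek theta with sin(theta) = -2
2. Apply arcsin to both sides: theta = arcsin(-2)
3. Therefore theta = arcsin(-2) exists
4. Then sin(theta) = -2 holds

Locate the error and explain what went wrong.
Step 2: Apply arcsin to both sides: theta = arcsin(-2)

Step 2 applies arcsin to -2. However, arcsin(x) is only defined for x in [-1, 1] because sin(theta) can only produce values in that range. Since |-2| > 1, arcsin(-2) is undefined. There is no angle whose sine equals -2.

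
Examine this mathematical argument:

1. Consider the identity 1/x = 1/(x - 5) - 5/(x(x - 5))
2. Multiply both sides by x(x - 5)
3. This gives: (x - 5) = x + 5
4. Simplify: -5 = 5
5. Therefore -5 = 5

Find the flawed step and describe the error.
Step 3: This gives: (x - 5) = x + 5

Step 3 makes a sign error when clearing denominators. Multiplying -5/(x(x - 5)) by x(x - 5) gives -5, not +5. The correct result is (x - 5) = x - 5, which is trivially true, not (x - 5) = x + 5. (Step 1 is a valid identity: 1/(x - 5) - 5/(x(x - 5)) = (x - 5)/(x(x - 5)) = 1/x.)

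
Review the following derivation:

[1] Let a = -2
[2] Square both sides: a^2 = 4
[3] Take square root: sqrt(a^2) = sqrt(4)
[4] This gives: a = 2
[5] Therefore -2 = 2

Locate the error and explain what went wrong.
Step 4: This gives: a = 2

Step 4 incorrectly states that sqrt(a^2) = a. The correct identity is sqrt(a^2) = |a|. Since a = -2 < 0, we have sqrt(a^2) = |-2| = 2, not a = -2.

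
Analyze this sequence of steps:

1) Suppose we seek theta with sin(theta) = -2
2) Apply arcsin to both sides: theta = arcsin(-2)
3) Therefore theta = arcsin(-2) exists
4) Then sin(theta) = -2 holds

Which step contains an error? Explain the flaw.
Step 2: Apply arcsin to both sides: theta = arcsin(-2)

Step 2 applies arcsin to -2. However, arcsin(x) is only defined for x in [-1, 1] because sin(theta) can only produce values in that range. Since |-2| > 1, arcsin(-2) is undefined. There is no angle whose sine equals -2.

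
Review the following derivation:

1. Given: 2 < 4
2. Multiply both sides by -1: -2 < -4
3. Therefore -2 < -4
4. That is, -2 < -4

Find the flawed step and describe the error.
Step 2: Multiply both sides by -1: -2 < -4

Step 2 multiplies both sides by -1 but fails to reverse the inequality sign. When multiplying (or dividing) an inequality by a negative number, the direction must be reversed. Since 2 < 4, we should get -2 > -4, i.e., -2 > -4.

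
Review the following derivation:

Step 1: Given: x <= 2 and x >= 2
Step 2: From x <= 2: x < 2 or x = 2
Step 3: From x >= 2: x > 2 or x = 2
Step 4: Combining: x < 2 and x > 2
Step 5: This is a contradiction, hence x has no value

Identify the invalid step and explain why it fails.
Step 4: Combining: x < 2 and x > 2

Step 4 incorrectly combines the conditions. From x <= 2 and x >= 2, the intersection is x = 2. The error treats the 'or' cases as 'and' requirements. The correct conclusion is that x = 2 is the unique solution, not that no solution exists.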